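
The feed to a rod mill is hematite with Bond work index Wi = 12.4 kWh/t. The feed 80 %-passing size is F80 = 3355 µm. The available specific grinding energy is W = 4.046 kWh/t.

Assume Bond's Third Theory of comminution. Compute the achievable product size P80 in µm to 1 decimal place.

W = 10·Wi·(P80^(-½) − F80^(-½))
⇒ 1/√P80 = W/(10·Wi) + 1/√F80
  = 4.0460/(10·12.4) + 1/√3355 = 0.032629 + 0.017264 = 0.049894
P80 = (1/0.049894)² = 20.0427² = 401.71 µm

P80 = 401.7 µm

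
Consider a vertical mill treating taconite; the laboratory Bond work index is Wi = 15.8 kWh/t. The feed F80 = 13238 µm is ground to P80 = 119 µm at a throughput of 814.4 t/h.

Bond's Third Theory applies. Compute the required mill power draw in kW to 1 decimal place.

P = 10677.3 kW

W = 10·Wi·(P80^(-½) − F80^(-½))
W = 10·15.8·(1/√119 − 1/√13238) = 10·15.8·(0.082978) = 13.1106 kWh/t
P = W·T = 13.1106·814.4 = 10677.3 kW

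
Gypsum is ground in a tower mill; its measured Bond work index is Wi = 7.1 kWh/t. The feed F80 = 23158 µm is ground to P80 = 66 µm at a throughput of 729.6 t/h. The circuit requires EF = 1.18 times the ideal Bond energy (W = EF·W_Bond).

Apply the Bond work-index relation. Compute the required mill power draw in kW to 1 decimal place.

W = 10·Wi·[P80^(−½) − F80^(−½)]
W = 10·7.1·(1/√66 − 1/√23158) = 10·7.1·(0.116520) = 8.2729 kWh/t
W_actual = 1.18 × 8.2729 = 9.7621 kWh/t
Mill draw = 9.7621 × 729.6 = 7122.4 kW

P = 7122.4 kW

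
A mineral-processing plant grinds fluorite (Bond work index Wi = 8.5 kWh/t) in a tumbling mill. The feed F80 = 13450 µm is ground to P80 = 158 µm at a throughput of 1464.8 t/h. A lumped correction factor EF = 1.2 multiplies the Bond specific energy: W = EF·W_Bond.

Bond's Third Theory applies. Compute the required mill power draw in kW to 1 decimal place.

P = 10598.1 kW

W = 10·Wi·(P80^(-½) − F80^(-½))
W = 10·8.5·(1/√158 − 1/√13450) = 10·8.5·(0.070933) = 6.0293 kWh/t
Corrected W = EF·W_Bond = 1.2·6.0293 = 7.2352 kWh/t
Mill draw = 7.2352 × 1464.8 = 10598.1 kW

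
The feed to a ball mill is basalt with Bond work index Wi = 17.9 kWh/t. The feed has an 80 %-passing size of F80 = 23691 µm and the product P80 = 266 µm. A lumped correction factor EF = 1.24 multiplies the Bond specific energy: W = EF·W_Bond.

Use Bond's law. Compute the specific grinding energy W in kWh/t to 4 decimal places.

W = 12.1672 kWh/t

Bond:  W = 10 Wi (1/√P − 1/√F)
1/√266 = 0.061314;  1/√23691 = 0.006497
W = 10·17.9·(0.061314 − 0.006497) = 9.8122 kWh/t
Corrected W = EF·W_Bond = 1.24·9.8122 = 12.1672 kWh/t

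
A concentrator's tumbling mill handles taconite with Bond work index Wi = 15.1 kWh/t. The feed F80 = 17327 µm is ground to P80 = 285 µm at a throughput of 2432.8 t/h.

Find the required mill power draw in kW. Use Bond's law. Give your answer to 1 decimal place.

P = 18969.3 kW

W = 10 Wi (P80^-0.5 − F80^-0.5)
W = 10·15.1·(1/√285 − 1/√17327) = 10·15.1·(0.051638) = 7.7973 kWh/t
P = W·T = 7.7973·2432.8 = 18969.3 kW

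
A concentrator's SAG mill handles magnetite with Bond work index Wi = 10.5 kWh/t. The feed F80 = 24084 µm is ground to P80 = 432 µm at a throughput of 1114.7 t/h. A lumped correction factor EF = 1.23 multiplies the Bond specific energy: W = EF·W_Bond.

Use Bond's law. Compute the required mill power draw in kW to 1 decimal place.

P = 5998.8 kW

W = 10 Wi (P80^-0.5 − F80^-0.5)
W = 10·10.5·(1/√432 − 1/√24084) = 10·10.5·(0.041669) = 4.3752 kWh/t
Apply correction: 4.3752 × 1.23 = 5.3815 kWh/t
Mill draw = 5.3815 × 1114.7 = 5998.8 kW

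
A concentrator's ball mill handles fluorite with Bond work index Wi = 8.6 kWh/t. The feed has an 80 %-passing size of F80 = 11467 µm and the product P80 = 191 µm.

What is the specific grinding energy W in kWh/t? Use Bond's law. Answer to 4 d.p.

W = 5.4196 kWh/t

W = 10·Wi·[P80^(−½) − F80^(−½)]
1/√191 = 0.072357;  1/√11467 = 0.009338
W = 10·8.6·(0.072357 − 0.009338) = 5.4196 kWh/t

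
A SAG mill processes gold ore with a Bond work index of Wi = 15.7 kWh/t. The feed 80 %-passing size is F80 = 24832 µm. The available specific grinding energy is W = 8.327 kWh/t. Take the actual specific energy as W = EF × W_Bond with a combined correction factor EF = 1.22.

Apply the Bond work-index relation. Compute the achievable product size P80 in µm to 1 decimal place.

W = 10 Wi (1/√P80 − 1/√F80)  [Bond]
W_Bond = W / EF = 8.327 / 1.22 = 6.8254 kWh/t
⇒ 1/√P80 = W_Bond/(10 Wi) + 1/√F80
  = 6.8254/(10·15.7) + 1/√24832 = 0.043474 + 0.006346 = 0.049820
P80 = (1/0.049820)² = 20.0723² = 402.90 µm

P80 = 402.9 µm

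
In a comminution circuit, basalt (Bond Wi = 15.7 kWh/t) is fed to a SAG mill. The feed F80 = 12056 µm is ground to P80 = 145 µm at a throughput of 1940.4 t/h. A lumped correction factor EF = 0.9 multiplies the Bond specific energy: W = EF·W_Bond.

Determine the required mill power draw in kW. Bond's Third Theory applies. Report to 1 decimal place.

P = 20272.2 kW

W = 10 Wi (P80^-0.5 − F80^-0.5)
W = 10·15.7·(1/√145 − 1/√12056) = 10·15.7·(0.073938) = 11.6083 kWh/t
Corrected W = EF·W_Bond = 0.9·11.6083 = 10.4474 kWh/t
P_mill = W·ṁ = 10.4474·1940.4 = 20272.2 kW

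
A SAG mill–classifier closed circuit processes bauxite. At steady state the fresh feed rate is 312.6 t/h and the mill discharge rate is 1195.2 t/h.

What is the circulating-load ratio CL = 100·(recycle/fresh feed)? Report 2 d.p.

CL = 282.34 %

M = F + R at steady state, so:
R = M − F = 1195.2 − 312.6 = 882.6 t/h
CL = 100·R/F = 100·882.6/312.6 = 282.34 %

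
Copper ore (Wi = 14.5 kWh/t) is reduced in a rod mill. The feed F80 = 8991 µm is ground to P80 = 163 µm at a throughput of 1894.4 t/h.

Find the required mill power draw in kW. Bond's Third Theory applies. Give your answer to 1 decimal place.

P = 18618.3 kW

Bond:  W = 10 Wi (1/√P − 1/√F)
W = 10·14.5·(1/√163 − 1/√8991) = 10·14.5·(0.067780) = 9.8281 kWh/t
Mill draw = 9.8281 × 1894.4 = 18618.3 kW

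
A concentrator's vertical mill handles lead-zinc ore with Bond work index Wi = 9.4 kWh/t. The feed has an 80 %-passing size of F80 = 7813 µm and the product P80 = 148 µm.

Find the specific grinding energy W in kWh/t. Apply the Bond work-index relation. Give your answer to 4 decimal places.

W_Bond = 10·Wi·(1/√P₈₀ − 1/√F₈₀)
1/√148 = 0.082199;  1/√7813 = 0.011313
W = 10·9.4·(0.082199 − 0.011313) = 6.6633 kWh/t

W = 6.6633 kWh/t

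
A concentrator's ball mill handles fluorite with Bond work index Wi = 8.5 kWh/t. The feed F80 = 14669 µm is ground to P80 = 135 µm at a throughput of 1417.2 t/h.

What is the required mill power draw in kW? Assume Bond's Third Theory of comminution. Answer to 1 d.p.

W = 10 Wi (1/√P80 − 1/√F80)  [Bond]
W = 10·8.5·(1/√135 − 1/√14669) = 10·8.5·(0.077810) = 6.6138 kWh/t
Mill draw = 6.6138 × 1417.2 = 9373.1 kW

P = 9373.1 kW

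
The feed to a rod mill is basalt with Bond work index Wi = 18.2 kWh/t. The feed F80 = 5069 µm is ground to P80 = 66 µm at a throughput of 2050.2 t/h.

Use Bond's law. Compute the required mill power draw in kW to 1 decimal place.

W_Bond = 10·Wi·(1/√P₈₀ − 1/√F₈₀)
W = 10·18.2·(1/√66 − 1/√5069) = 10·18.2·(0.109046) = 19.8464 kWh/t
P = W·T = 19.8464·2050.2 = 40689.0 kW

P = 40689.0 kW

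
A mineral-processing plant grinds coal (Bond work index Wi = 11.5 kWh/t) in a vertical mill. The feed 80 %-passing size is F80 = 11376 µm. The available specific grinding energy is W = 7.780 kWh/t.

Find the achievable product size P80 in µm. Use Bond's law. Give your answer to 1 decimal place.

P80 = 168.5 µm

W = 10 Wi (1/√P80 − 1/√F80)  [Bond]
P80^-0.5 = F80^-0.5 + W/(10 Wi)
  = 7.7800/(10·11.5) + 1/√11376 = 0.067652 + 0.009376 = 0.077028
P80 = (1/0.077028)² = 12.9823² = 168.54 µm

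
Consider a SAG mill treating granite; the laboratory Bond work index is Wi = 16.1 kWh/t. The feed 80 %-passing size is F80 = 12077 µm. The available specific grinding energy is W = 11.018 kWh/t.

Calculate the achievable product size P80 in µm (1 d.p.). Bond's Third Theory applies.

W = 10 Wi / √P80 − 10 Wi / √F80
P80^-0.5 = F80^-0.5 + W/(10 Wi)
  = 11.0180/(10·16.1) + 1/√12077 = 0.068435 + 0.009100 = 0.077534
P80 = (1/0.077534)² = 12.8975² = 166.35 µm

P80 = 166.3 µm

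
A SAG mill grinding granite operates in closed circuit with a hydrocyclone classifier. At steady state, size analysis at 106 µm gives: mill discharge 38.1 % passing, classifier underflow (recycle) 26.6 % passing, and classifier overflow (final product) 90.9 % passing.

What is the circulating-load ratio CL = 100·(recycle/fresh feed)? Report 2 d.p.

Let r = R/F. Size balance at 106 µm:
d + r·d = r·u + o → r(d−u) = o−d
r = (90.9 − 38.1)/(38.1 − 26.6) = 52.8/11.5 = 4.5913
CL = 100·r = 459.13 %

CL = 459.13 %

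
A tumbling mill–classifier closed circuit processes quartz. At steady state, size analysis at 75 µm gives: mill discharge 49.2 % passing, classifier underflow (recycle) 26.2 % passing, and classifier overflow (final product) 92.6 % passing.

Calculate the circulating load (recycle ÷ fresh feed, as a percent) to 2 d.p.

Balance %-passing 75 µm (r = R/F):
(1+r)·d = r·u + o ⇒ r = (o−d)/(d−u)
r = (92.6 − 49.2)/(49.2 − 26.2) = 43.4/23.0 = 1.8870
CL = 100·r = 188.70 %

CL = 188.70 %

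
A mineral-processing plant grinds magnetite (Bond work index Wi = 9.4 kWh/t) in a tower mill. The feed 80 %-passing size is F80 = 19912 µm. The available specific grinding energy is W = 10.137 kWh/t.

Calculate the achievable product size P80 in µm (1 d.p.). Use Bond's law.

W_Bond = 10·Wi·(1/√P₈₀ − 1/√F₈₀)
⇒ 1/√P80 = W/(10·Wi) + 1/√F80
  = 10.1370/(10·9.4) + 1/√19912 = 0.107840 + 0.007087 = 0.114927
P80 = (1/0.114927)² = 8.7012² = 75.71 µm

P80 = 75.7 µm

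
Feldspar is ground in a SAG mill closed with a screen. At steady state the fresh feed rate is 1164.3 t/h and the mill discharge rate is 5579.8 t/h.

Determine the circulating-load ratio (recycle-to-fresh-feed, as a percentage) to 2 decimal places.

CL = 379.24 %

Discharge = new feed + return, hence
R = M − F = 5579.8 − 1164.3 = 4415.5 t/h
CL = 100·R/F = 100·4415.5/1164.3 = 379.24 %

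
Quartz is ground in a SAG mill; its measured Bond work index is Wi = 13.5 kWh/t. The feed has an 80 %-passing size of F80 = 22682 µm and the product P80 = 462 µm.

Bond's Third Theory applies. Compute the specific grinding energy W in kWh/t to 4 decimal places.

W = 5.3844 kWh/t

Bond:  W = 10 Wi (1/√P − 1/√F)
1/√462 = 0.046524;  1/√22682 = 0.006640
W = 10·13.5·(0.046524 − 0.006640) = 5.3844 kWh/t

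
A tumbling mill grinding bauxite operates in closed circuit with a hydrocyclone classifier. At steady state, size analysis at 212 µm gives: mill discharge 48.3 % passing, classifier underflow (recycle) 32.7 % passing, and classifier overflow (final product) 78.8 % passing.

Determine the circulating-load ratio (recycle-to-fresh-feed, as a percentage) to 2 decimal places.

CL = 195.51 %

Classifier node, passing 212 µm:
Fd + Rd = Ru + Fo ⇒ R/F = (o−d)/(d−u)
r = (78.8 − 48.3)/(48.3 − 32.7) = 30.5/15.6 = 1.9551
CL = 100·r = 195.51 %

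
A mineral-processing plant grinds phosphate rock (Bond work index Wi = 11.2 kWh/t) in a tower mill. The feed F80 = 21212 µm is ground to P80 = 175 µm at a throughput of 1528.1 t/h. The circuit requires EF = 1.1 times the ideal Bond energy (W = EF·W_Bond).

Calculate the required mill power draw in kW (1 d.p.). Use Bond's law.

P = 12938.6 kW

W = 10 Wi (1/√P80 − 1/√F80)  [Bond]
W = 10·11.2·(1/√175 − 1/√21212) = 10·11.2·(0.068727) = 7.6974 kWh/t
Corrected W = EF·W_Bond = 1.1·7.6974 = 8.4671 kWh/t
P = W·T = 8.4671·1528.1 = 12938.6 kW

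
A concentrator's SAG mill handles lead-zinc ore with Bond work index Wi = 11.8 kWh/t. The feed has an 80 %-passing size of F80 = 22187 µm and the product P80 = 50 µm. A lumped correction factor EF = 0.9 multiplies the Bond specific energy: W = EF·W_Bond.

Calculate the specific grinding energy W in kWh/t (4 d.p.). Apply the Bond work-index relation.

W = 14.3060 kWh/t

W = 10 Wi / √P80 − 10 Wi / √F80
1/√50 = 0.141421;  1/√22187 = 0.006714
W = 10·11.8·(0.141421 − 0.006714) = 15.8955 kWh/t
Corrected W = EF·W_Bond = 0.9·15.8955 = 14.3060 kWh/t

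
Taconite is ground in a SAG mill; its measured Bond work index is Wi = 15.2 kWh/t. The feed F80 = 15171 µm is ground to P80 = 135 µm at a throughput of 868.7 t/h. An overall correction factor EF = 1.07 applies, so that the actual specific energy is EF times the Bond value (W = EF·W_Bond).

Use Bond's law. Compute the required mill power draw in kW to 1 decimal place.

P = 11012.8 kW

W_Bond = 10·Wi·(1/√P₈₀ − 1/√F₈₀)
W = 10·15.2·(1/√135 − 1/√15171) = 10·15.2·(0.077947) = 11.8480 kWh/t
Corrected W = EF·W_Bond = 1.07·11.8480 = 12.6774 kWh/t
P_mill = W·ṁ = 12.6774·868.7 = 11012.8 kW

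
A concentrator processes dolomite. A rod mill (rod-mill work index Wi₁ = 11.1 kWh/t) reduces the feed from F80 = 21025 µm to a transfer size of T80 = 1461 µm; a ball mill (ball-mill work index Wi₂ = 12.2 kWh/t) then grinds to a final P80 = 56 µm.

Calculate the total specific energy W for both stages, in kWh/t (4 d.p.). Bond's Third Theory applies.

W = 10·Wi·[P80^(−½) − F80^(−½)]
Stage 1 (21025→1461 µm, Wi₁=11.1): W₁ = 10·11.1·(0.026162 − 0.006897) = 2.1385 kWh/t
Stage 2 (1461→56 µm, Wi₂=12.2): W₂ = 10·12.2·(0.133631 − 0.026162) = 13.1111 kWh/t
W = W₁ + W₂ = 2.1385 + 13.1111 = 15.2496 kWh/t

W = 15.2496 kWh/t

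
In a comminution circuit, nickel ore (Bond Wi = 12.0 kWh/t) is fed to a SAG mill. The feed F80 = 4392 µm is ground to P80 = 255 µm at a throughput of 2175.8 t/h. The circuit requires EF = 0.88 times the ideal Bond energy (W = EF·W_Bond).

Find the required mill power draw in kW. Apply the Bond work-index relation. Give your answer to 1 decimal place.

P = 10921.4 kW

W_Bond = 10·Wi·(1/√P₈₀ − 1/√F₈₀)
W = 10·12.0·(1/√255 − 1/√4392) = 10·12.0·(0.047533) = 5.7040 kWh/t
Apply correction: 5.7040 × 0.88 = 5.0195 kWh/t
Power = W × throughput = 5.0195 kWh/t × 2175.8 t/h = 10921.4 kW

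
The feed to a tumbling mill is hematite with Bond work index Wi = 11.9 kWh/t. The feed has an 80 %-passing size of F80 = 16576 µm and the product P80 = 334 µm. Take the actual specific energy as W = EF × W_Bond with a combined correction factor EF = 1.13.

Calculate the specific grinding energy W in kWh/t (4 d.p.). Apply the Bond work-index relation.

W = 6.3134 kWh/t

Bond:  W = 10 Wi (1/√P − 1/√F)
1/√334 = 0.054718;  1/√16576 = 0.007767
W = 10·11.9·(0.054718 − 0.007767) = 5.5871 kWh/t
With EF = 1.13: W = 5.5871·1.13 = 6.3134 kWh/t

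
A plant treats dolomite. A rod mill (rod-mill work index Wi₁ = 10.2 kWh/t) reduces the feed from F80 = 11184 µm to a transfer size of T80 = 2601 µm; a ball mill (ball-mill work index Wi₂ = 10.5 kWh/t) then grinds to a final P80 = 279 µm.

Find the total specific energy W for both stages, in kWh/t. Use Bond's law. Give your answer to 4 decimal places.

W = 5.2629 kWh/t

Bond: W = 10·Wi·(1/√P80 − 1/√F80)
Stage 1 (11184→2601 µm, Wi₁=10.2): W₁ = 10·10.2·(0.019608 − 0.009456) = 1.0355 kWh/t
Stage 2 (2601→279 µm, Wi₂=10.5): W₂ = 10·10.5·(0.059868 − 0.019608) = 4.2274 kWh/t
W = W₁ + W₂ = 1.0355 + 4.2274 = 5.2629 kWh/t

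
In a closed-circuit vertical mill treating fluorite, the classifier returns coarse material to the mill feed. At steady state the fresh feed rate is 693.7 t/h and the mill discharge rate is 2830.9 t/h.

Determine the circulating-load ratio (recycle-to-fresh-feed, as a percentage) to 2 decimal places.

Steady state: M = F + R.
R = M − F = 2830.9 − 693.7 = 2137.2 t/h
CL = 100·R/F = 100·2137.2/693.7 = 308.09 %

CL = 308.09 %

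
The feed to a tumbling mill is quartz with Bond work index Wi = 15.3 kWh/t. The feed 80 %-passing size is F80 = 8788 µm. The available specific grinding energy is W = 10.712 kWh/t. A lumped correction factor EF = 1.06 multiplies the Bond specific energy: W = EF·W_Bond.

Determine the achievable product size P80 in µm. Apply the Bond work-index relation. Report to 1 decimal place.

P80 = 169.9 µm

Bond: W = 10·Wi·(1/√P80 − 1/√F80)
W_Bond = W / EF = 10.712 / 1.06 = 10.1057 kWh/t
⇒ 1/√P80 = W_Bond/(10 Wi) + 1/√F80
  = 10.1057/(10·15.3) + 1/√8788 = 0.066050 + 0.010667 = 0.076717
P80 = (1/0.076717)² = 13.0349² = 169.91 µm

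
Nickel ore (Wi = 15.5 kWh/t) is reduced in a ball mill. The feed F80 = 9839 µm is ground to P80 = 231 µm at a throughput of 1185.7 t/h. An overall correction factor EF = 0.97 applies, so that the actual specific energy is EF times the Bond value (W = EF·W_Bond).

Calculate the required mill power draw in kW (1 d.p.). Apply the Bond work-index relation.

W = 10 Wi / √P80 − 10 Wi / √F80
W = 10·15.5·(1/√231 − 1/√9839) = 10·15.5·(0.055714) = 8.6356 kWh/t
Corrected W = EF·W_Bond = 0.97·8.6356 = 8.3766 kWh/t
P = W·T = 8.3766·1185.7 = 9932.1 kW

P = 9932.1 kW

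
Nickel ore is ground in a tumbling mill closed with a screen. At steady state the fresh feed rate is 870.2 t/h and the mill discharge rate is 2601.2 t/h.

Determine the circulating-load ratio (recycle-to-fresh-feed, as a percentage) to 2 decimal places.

CL = 198.92 %

M = F + R at steady state, so:
R = M − F = 2601.2 − 870.2 = 1731.0 t/h
CL = 100·R/F = 100·1731.0/870.2 = 198.92 %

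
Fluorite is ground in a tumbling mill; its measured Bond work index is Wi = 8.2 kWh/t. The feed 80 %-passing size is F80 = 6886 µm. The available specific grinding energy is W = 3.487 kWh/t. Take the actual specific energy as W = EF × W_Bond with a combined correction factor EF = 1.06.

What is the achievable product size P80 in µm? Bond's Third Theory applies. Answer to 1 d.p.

Bond: W = 10·Wi·(1/√P80 − 1/√F80)
W_Bond = W / EF = 3.487 / 1.06 = 3.2896 kWh/t
P80^-0.5 = F80^-0.5 + W_Bond/(10 Wi)
  = 3.2896/(10·8.2) + 1/√6886 = 0.040117 + 0.012051 = 0.052168
P80 = (1/0.052168)² = 19.1688² = 367.44 µm

P80 = 367.4 µm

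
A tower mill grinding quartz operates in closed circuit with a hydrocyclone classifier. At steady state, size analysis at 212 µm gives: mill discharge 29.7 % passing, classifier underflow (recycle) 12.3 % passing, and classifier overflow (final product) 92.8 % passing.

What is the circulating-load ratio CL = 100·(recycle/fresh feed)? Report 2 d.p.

Let r = R/F. Size balance at 212 µm:
(1+r)d = ru + o → r = (o−d)/(d−u)
r = (92.8 − 29.7)/(29.7 − 12.3) = 63.1/17.4 = 3.6264
CL = 100·r = 362.64 %

CL = 362.64 %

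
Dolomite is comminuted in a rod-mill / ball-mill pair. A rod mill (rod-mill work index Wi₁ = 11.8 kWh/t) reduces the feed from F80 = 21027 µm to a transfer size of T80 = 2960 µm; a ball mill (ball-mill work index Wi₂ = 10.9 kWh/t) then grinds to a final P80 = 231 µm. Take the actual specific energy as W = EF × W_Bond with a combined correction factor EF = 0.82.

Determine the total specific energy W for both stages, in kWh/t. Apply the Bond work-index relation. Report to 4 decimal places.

W = 5.3491 kWh/t

W = 10·Wi·[P80^(−½) − F80^(−½)]
Stage 1 (21027→2960 µm, Wi₁=11.8): W₁ = 10·11.8·(0.018380 − 0.006896) = 1.3551 kWh/t
Stage 2 (2960→231 µm, Wi₂=10.9): W₂ = 10·10.9·(0.065795 − 0.018380) = 5.1682 kWh/t
W = W₁ + W₂ = 1.3551 + 5.1682 = 6.5233 kWh/t
Apply correction: 6.5233 × 0.82 = 5.3491 kWh/t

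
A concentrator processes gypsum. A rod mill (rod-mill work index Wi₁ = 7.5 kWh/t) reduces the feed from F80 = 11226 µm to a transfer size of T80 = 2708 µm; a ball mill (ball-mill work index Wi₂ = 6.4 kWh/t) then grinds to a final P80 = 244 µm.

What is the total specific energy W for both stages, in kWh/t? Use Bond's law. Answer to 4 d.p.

Bond:  W = 10 Wi (1/√P − 1/√F)
Stage 1 (11226→2708 µm, Wi₁=7.5): W₁ = 10·7.5·(0.019217 − 0.009438) = 0.7334 kWh/t
Stage 2 (2708→244 µm, Wi₂=6.4): W₂ = 10·6.4·(0.064018 − 0.019217) = 2.8673 kWh/t
W = W₁ + W₂ = 0.7334 + 2.8673 = 3.6007 kWh/t

W = 3.6007 kWh/t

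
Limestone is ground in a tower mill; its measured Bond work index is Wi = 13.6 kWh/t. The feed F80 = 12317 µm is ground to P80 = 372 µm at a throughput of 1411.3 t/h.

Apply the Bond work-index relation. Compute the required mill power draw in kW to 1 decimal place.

P = 8222.0 kW

Bond:  W = 10 Wi (1/√P − 1/√F)
W = 10·13.6·(1/√372 − 1/√12317) = 10·13.6·(0.042837) = 5.8258 kWh/t
P = W·T = 5.8258·1411.3 = 8222.0 kW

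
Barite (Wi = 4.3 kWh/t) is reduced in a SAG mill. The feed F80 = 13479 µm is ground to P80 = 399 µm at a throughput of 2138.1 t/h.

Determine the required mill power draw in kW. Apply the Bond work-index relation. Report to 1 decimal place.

W_Bond = 10·Wi·(1/√P₈₀ − 1/√F₈₀)
W = 10·4.3·(1/√399 − 1/√13479) = 10·4.3·(0.041449) = 1.7823 kWh/t
Power = W × throughput = 1.7823 kWh/t × 2138.1 t/h = 3810.8 kW

P = 3810.8 kW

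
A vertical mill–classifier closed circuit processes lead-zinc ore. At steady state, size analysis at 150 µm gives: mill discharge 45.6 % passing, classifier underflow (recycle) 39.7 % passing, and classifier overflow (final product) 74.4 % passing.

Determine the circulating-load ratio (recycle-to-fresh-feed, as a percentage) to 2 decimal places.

CL = 488.14 %

Two-product formula at 150 µm:
d + r·d = r·u + o → r(d−u) = o−d
r = (74.4 − 45.6)/(45.6 − 39.7) = 28.8/5.9 = 4.8814
CL = 100·r = 488.14 %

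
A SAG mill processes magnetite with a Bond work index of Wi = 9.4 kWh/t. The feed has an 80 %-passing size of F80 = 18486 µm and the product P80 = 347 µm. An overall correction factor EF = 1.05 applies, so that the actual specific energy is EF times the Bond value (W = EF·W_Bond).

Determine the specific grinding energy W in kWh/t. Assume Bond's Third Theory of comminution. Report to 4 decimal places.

W = 10 Wi (1/√P80 − 1/√F80)  [Bond]
1/√347 = 0.053683;  1/√18486 = 0.007355
W = 10·9.4·(0.053683 − 0.007355) = 4.3548 kWh/t
With EF = 1.05: W = 4.3548·1.05 = 4.5726 kWh/t

W = 4.5726 kWh/t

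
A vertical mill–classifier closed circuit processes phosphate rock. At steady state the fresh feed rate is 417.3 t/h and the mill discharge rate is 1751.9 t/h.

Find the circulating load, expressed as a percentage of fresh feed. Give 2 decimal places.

CL = 319.82 %

Mill node: discharge = fresh + recycle.
R = M − F = 1751.9 − 417.3 = 1334.6 t/h
CL = 100·R/F = 100·1334.6/417.3 = 319.82 %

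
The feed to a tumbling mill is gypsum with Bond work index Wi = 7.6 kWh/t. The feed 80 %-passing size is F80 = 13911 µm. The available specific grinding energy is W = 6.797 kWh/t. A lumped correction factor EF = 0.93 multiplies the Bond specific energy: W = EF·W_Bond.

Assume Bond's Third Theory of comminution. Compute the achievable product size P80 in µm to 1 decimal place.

Bond:  W = 10 Wi (1/√P − 1/√F)
W_Bond = W / EF = 6.797 / 0.93 = 7.3086 kWh/t
⇒ 1/√P80 = W_Bond/(10 Wi) + 1/√F80
  = 7.3086/(10·7.6) + 1/√13911 = 0.096166 + 0.008479 = 0.104644
P80 = (1/0.104644)² = 9.5562² = 91.32 µm

P80 = 91.3 µm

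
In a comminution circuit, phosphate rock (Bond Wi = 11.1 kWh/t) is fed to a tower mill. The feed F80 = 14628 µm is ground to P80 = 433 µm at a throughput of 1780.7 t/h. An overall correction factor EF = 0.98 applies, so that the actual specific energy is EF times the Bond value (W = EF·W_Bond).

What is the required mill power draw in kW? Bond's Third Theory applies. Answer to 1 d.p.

W = 10 Wi (1/√P80 − 1/√F80)  [Bond]
W = 10·11.1·(1/√433 − 1/√14628) = 10·11.1·(0.039789) = 4.4166 kWh/t
Apply correction: 4.4166 × 0.98 = 4.3282 kWh/t
P = W·T = 4.3282·1780.7 = 7707.3 kW

P = 7707.3 kW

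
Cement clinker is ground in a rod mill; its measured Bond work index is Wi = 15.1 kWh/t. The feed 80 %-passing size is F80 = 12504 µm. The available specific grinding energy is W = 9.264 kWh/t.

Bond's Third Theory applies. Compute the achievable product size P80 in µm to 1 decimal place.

P80 = 202.4 µm

W = 10 Wi (1/√P80 − 1/√F80)  [Bond]
⇒ 1/√P80 = W/(10·Wi) + 1/√F80
  = 9.2640/(10·15.1) + 1/√12504 = 0.061351 + 0.008943 = 0.070294
P80 = (1/0.070294)² = 14.2260² = 202.38 µm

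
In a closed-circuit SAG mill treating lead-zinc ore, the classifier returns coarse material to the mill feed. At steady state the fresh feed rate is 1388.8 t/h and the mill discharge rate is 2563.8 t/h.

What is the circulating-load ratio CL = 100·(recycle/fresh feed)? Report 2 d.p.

CL = 84.61 %

Mill node: discharge = fresh + recycle.
R = M − F = 2563.8 − 1388.8 = 1175.0 t/h
CL = 100·R/F = 100·1175.0/1388.8 = 84.61 %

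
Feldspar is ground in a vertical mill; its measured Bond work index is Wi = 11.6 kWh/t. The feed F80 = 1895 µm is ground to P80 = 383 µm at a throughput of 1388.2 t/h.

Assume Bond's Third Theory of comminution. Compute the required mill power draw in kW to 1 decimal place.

P = 4529.1 kW

W = 10·Wi·(P80^(-½) − F80^(-½))
W = 10·11.6·(1/√383 − 1/√1895) = 10·11.6·(0.028126) = 3.2626 kWh/t
P_mill = W·ṁ = 3.2626·1388.2 = 4529.1 kW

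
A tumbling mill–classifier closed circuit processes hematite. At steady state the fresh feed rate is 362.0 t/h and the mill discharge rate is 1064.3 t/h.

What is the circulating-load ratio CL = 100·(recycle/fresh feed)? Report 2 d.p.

CL = 194.01 %

Discharge = new feed + return, hence
R = M − F = 1064.3 − 362.0 = 702.3 t/h
CL = 100·R/F = 100·702.3/362.0 = 194.01 %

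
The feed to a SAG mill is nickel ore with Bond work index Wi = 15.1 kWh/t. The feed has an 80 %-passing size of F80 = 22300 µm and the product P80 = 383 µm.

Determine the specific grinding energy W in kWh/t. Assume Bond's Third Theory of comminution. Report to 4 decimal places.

W = 6.7046 kWh/t

W = 10 Wi / √P80 − 10 Wi / √F80
1/√383 = 0.051098;  1/√22300 = 0.006696
W = 10·15.1·(0.051098 − 0.006696) = 6.7046 kWh/t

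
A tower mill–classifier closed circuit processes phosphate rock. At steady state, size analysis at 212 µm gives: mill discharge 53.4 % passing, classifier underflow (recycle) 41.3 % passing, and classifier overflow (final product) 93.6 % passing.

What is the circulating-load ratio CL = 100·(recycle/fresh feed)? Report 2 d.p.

CL = 332.23 %

Classifier node, passing 212 µm:
(1+r)·d = r·u + o ⇒ r = (o−d)/(d−u)
r = (93.6 − 53.4)/(53.4 − 41.3) = 40.2/12.1 = 3.3223
CL = 100·r = 332.23 %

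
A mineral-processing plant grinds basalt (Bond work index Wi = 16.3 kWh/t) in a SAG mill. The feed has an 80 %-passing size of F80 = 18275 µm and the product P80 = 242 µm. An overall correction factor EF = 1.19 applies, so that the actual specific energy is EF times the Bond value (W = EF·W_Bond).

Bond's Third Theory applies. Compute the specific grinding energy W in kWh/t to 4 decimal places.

W = 11.0340 kWh/t

W = 10·Wi·(P80^(-½) − F80^(-½))
1/√242 = 0.064282;  1/√18275 = 0.007397
W = 10·16.3·(0.064282 − 0.007397) = 9.2723 kWh/t
Corrected W = EF·W_Bond = 1.19·9.2723 = 11.0340 kWh/t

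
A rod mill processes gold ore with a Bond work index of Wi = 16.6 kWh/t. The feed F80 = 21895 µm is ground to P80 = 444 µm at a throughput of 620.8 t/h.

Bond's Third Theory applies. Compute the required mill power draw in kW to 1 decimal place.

W = 10 Wi (P80^-0.5 − F80^-0.5)
W = 10·16.6·(1/√444 − 1/√21895) = 10·16.6·(0.040700) = 6.7562 kWh/t
Mill draw = 6.7562 × 620.8 = 4194.2 kW

P = 4194.2 kW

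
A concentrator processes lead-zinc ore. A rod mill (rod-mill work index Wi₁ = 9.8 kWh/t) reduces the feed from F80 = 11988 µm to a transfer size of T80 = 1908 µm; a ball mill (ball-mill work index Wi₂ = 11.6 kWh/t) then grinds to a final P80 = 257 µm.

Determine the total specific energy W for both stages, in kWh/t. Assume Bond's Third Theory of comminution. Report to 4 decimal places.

W = 5.9287 kWh/t

W = 10 Wi (P80^-0.5 − F80^-0.5)
Stage 1 (11988→1908 µm, Wi₁=9.8): W₁ = 10·9.8·(0.022893 − 0.009133) = 1.3485 kWh/t
Stage 2 (1908→257 µm, Wi₂=11.6): W₂ = 10·11.6·(0.062378 − 0.022893) = 4.5802 kWh/t
W = W₁ + W₂ = 1.3485 + 4.5802 = 5.9287 kWh/t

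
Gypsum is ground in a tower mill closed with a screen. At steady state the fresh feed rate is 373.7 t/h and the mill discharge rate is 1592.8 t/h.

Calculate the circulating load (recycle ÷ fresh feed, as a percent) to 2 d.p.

CL = 326.22 %

M = F + R at steady state, so:
R = M − F = 1592.8 − 373.7 = 1219.1 t/h
CL = 100·R/F = 100·1219.1/373.7 = 326.22 %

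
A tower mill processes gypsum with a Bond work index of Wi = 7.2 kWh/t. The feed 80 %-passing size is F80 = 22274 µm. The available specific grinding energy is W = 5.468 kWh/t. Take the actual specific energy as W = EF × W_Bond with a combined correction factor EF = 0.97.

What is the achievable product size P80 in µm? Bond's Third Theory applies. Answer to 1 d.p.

P80 = 138.4 µm

W_Bond = 10·Wi·(1/√P₈₀ − 1/√F₈₀)
W_Bond = W / EF = 5.468 / 0.97 = 5.6371 kWh/t
1/√P80 = 1/√F80 + W_Bond/(10·Wi)
  = 5.6371/(10·7.2) + 1/√22274 = 0.078293 + 0.006700 = 0.084994
P80 = (1/0.084994)² = 11.7656² = 138.43 µm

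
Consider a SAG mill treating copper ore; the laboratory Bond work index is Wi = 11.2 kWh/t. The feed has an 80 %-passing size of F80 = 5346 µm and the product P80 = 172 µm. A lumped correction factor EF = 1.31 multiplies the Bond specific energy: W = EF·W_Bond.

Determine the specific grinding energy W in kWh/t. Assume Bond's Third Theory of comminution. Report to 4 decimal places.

W = 10 Wi (P80^-0.5 − F80^-0.5)
1/√172 = 0.076249;  1/√5346 = 0.013677
W = 10·11.2·(0.076249 − 0.013677) = 7.0081 kWh/t
Corrected W = EF·W_Bond = 1.31·7.0081 = 9.1806 kWh/t

W = 9.1806 kWh/t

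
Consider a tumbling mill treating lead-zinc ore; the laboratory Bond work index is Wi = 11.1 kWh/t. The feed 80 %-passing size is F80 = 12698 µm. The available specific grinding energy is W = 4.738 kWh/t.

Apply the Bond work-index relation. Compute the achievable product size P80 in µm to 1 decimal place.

W = 10·Wi·(P80^(-½) − F80^(-½))
⇒ 1/√P80 = W/(10·Wi) + 1/√F80
  = 4.7380/(10·11.1) + 1/√12698 = 0.042685 + 0.008874 = 0.051559
P80 = (1/0.051559)² = 19.3953² = 376.18 µm

P80 = 376.2 µm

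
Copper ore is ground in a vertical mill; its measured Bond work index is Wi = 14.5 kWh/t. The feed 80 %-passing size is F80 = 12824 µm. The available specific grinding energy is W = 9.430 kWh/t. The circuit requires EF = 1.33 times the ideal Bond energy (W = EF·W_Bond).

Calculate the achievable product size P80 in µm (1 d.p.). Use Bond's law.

P80 = 300.1 µm

Bond: W = 10·Wi·(1/√P80 − 1/√F80)
W_Bond = W / EF = 9.430 / 1.33 = 7.0902 kWh/t
1/√P80 = 1/√F80 + W_Bond/(10·Wi)
  = 7.0902/(10·14.5) + 1/√12824 = 0.048898 + 0.008831 = 0.057729
P80 = (1/0.057729)² = 17.3224² = 300.07 µm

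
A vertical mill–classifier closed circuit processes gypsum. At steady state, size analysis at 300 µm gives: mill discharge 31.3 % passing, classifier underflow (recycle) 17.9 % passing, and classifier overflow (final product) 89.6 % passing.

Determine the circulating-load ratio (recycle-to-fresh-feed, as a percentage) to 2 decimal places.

Let r = R/F. Size balance at 300 µm:
(1+r)d = ru + o → r = (o−d)/(d−u)
r = (89.6 − 31.3)/(31.3 − 17.9) = 58.3/13.4 = 4.3507
CL = 100·r = 435.07 %

CL = 435.07 %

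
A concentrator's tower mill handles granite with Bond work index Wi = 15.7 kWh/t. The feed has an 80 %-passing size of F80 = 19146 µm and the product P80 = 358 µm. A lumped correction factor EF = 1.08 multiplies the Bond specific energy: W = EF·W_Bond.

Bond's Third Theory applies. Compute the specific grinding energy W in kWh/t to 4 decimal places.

W = 7.7361 kWh/t

W = 10 Wi (1/√P80 − 1/√F80)  [Bond]
1/√358 = 0.052852;  1/√19146 = 0.007227
W = 10·15.7·(0.052852 − 0.007227) = 7.1631 kWh/t
W_actual = 1.08 × 7.1631 = 7.7361 kWh/t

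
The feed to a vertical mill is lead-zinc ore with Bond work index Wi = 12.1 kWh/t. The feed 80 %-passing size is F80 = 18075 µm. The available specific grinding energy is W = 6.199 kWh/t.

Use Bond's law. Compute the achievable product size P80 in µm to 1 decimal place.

W = 10 Wi / √P80 − 10 Wi / √F80
P80^(−½) = W/(10 Wi) + F80^(−½)
  = 6.1990/(10·12.1) + 1/√18075 = 0.051231 + 0.007438 = 0.058669
P80 = (1/0.058669)² = 17.0446² = 290.52 µm

P80 = 290.5 µm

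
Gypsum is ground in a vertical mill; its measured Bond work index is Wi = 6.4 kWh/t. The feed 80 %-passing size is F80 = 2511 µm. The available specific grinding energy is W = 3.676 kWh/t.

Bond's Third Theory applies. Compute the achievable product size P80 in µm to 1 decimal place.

W = 10·Wi·[P80^(−½) − F80^(−½)]
P80^(−½) = W/(10 Wi) + F80^(−½)
  = 3.6760/(10·6.4) + 1/√2511 = 0.057438 + 0.019956 = 0.077394
P80 = (1/0.077394)² = 12.9210² = 166.95 µm

P80 = 167.0 µm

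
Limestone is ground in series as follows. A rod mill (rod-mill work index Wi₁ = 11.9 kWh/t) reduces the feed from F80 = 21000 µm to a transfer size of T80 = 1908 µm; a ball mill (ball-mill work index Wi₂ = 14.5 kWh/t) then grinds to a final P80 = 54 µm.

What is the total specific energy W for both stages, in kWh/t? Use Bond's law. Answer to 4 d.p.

Bond:  W = 10 Wi (1/√P − 1/√F)
Stage 1 (21000→1908 µm, Wi₁=11.9): W₁ = 10·11.9·(0.022893 − 0.006901) = 1.9031 kWh/t
Stage 2 (1908→54 µm, Wi₂=14.5): W₂ = 10·14.5·(0.136083 − 0.022893) = 16.4125 kWh/t
W = W₁ + W₂ = 1.9031 + 16.4125 = 18.3156 kWh/t

W = 18.3156 kWh/t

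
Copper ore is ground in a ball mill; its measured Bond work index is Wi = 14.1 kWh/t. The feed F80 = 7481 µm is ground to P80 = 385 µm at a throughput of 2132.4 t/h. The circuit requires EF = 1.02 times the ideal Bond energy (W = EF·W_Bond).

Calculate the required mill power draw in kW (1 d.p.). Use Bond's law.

P = 12084.2 kW

Bond:  W = 10 Wi (1/√P − 1/√F)
W = 10·14.1·(1/√385 − 1/√7481) = 10·14.1·(0.039403) = 5.5558 kWh/t
W_actual = 1.02 × 5.5558 = 5.6669 kWh/t
Power = W × throughput = 5.6669 kWh/t × 2132.4 t/h = 12084.2 kW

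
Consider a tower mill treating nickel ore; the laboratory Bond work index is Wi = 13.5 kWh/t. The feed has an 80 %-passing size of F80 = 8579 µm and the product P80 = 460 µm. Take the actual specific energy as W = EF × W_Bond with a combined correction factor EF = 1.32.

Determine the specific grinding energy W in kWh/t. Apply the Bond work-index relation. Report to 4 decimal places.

W = 6.3847 kWh/t

W = 10 Wi (P80^-0.5 − F80^-0.5)
1/√460 = 0.046625;  1/√8579 = 0.010796
W = 10·13.5·(0.046625 − 0.010796) = 4.8369 kWh/t
Corrected W = EF·W_Bond = 1.32·4.8369 = 6.3847 kWh/t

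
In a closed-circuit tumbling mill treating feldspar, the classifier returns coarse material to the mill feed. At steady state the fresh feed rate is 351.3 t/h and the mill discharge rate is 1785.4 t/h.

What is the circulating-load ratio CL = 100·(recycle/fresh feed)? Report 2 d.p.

CL = 408.23 %

Steady state: M = F + R.
R = M − F = 1785.4 − 351.3 = 1434.1 t/h
CL = 100·R/F = 100·1434.1/351.3 = 408.23 %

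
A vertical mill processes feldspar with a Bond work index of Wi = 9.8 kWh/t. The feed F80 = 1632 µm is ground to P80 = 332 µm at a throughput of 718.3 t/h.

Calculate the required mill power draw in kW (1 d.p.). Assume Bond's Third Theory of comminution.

P = 2120.8 kW

W_Bond = 10·Wi·(1/√P₈₀ − 1/√F₈₀)
W = 10·9.8·(1/√332 − 1/√1632) = 10·9.8·(0.030128) = 2.9526 kWh/t
Mill draw = 2.9526 × 718.3 = 2120.8 kW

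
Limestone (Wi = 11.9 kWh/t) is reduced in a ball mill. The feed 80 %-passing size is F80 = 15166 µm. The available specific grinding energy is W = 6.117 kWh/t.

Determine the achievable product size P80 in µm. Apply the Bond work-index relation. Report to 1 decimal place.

P80 = 282.2 µm

Bond: W = 10·Wi·(1/√P80 − 1/√F80)
⇒ 1/√P80 = W/(10·Wi) + 1/√F80
  = 6.1170/(10·11.9) + 1/√15166 = 0.051403 + 0.008120 = 0.059524
P80 = (1/0.059524)² = 16.8001² = 282.24 µm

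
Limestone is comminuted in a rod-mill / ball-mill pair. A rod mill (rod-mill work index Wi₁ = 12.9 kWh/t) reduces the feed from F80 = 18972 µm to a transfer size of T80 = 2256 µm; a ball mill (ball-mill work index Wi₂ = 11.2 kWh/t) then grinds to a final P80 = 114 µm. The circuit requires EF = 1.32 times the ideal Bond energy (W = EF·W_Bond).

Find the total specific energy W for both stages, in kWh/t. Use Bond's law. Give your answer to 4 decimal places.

W = 10·Wi·(P80^(-½) − F80^(-½))
Stage 1 (18972→2256 µm, Wi₁=12.9): W₁ = 10·12.9·(0.021054 − 0.007260) = 1.7794 kWh/t
Stage 2 (2256→114 µm, Wi₂=11.2): W₂ = 10·11.2·(0.093659 − 0.021054) = 8.1317 kWh/t
W = W₁ + W₂ = 1.7794 + 8.1317 = 9.9111 kWh/t
W_actual = 1.32 × 9.9111 = 13.0827 kWh/t

W = 13.0827 kWh/t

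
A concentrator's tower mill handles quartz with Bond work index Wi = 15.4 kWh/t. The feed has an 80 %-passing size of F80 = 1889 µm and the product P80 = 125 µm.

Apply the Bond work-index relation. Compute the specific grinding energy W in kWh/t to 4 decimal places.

W = 10 Wi (P80^-0.5 − F80^-0.5)
1/√125 = 0.089443;  1/√1889 = 0.023008
W = 10·15.4·(0.089443 − 0.023008) = 10.2309 kWh/t

W = 10.2309 kWh/t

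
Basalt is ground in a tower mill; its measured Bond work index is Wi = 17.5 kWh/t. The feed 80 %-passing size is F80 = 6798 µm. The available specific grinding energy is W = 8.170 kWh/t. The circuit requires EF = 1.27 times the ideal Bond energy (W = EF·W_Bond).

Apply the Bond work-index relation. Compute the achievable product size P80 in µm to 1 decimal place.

W_Bond = 10·Wi·(1/√P₈₀ − 1/√F₈₀)
W_Bond = W / EF = 8.170 / 1.27 = 6.4331 kWh/t
P80^(−½) = W_Bond/(10 Wi) + F80^(−½)
  = 6.4331/(10·17.5) + 1/√6798 = 0.036760 + 0.012129 = 0.048889
P80 = (1/0.048889)² = 20.4545² = 418.39 µm

P80 = 418.4 µm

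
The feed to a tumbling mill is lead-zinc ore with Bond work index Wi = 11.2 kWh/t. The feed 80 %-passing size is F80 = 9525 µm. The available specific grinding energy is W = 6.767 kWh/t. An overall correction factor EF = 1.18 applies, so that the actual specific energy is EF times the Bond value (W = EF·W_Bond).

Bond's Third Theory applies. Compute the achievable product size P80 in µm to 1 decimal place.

Bond: W = 10·Wi·(1/√P80 − 1/√F80)
W_Bond = W / EF = 6.767 / 1.18 = 5.7347 kWh/t
P80^-0.5 = F80^-0.5 + W_Bond/(10 Wi)
  = 5.7347/(10·11.2) + 1/√9525 = 0.051203 + 0.010246 = 0.061449
P80 = (1/0.061449)² = 16.2736² = 264.83 µm

P80 = 264.8 µm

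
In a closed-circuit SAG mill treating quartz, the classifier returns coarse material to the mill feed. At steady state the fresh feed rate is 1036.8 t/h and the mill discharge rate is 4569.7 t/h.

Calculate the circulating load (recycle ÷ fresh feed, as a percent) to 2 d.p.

CL = 340.75 %

Steady state: M = F + R.
R = M − F = 4569.7 − 1036.8 = 3532.9 t/h
CL = 100·R/F = 100·3532.9/1036.8 = 340.75 %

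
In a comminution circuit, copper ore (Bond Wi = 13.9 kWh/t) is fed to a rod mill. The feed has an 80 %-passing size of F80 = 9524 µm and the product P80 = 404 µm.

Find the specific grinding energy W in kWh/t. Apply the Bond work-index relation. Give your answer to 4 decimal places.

Bond: W = 10·Wi·(1/√P80 − 1/√F80)
1/√404 = 0.049752;  1/√9524 = 0.010247
W = 10·13.9·(0.049752 − 0.010247) = 5.4912 kWh/t

W = 5.4912 kWh/t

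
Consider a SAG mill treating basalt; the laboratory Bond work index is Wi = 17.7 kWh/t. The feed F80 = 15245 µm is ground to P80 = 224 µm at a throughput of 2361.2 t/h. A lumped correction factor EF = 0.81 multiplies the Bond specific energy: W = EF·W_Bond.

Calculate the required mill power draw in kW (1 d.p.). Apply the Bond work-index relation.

P = 19876.9 kW

W = 10 Wi (1/√P80 − 1/√F80)  [Bond]
W = 10·17.7·(1/√224 − 1/√15245) = 10·17.7·(0.058716) = 10.3928 kWh/t
Corrected W = EF·W_Bond = 0.81·10.3928 = 8.4181 kWh/t
P = W·T = 8.4181·2361.2 = 19876.9 kW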